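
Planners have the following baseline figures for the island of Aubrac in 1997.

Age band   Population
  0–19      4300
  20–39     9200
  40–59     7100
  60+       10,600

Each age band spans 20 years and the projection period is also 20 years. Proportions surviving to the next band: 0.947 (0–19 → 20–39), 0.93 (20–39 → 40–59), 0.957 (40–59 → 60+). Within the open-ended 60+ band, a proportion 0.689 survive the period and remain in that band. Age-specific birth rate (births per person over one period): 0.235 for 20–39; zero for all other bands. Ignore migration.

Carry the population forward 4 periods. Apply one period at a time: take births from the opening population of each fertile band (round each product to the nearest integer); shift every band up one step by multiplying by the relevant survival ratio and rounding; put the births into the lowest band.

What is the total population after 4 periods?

[period 1]
Births: 9200 × 0.235 = 2162
20–39: 4300 × 0.947 = 4072
40–59: 9200 × 0.93 = 8556
60+: 7100 × 0.957 + 10600 × 0.689 = 6795 + 7303 = 14098
→ [2162, 4072, 8556, 14098]
[period 2]
Births: 4072 × 0.235 = 957
20–39: 2162 × 0.947 = 2047
40–59: 4072 × 0.93 = 3787
60+: 8556 × 0.957 + 14098 × 0.689 = 8188 + 9714 = 17902
→ [957, 2047, 3787, 17902]
[period 3]
Births: 2047 × 0.235 = 481
20–39: 957 × 0.947 = 906
40–59: 2047 × 0.93 = 1904
60+: 3787 × 0.957 + 17902 × 0.689 = 3624 + 12334 = 15958
→ [481, 906, 1904, 15958]
[period 4]
Births: 906 × 0.235 = 213
20–39: 481 × 0.947 = 456
40–59: 906 × 0.93 = 843
60+: 1904 × 0.957 + 15958 × 0.689 = 1822 + 10995 = 12817
→ [213, 456, 843, 12817]
Total after period 4: 213 + 456 + 843 + 12817 = 14329

14329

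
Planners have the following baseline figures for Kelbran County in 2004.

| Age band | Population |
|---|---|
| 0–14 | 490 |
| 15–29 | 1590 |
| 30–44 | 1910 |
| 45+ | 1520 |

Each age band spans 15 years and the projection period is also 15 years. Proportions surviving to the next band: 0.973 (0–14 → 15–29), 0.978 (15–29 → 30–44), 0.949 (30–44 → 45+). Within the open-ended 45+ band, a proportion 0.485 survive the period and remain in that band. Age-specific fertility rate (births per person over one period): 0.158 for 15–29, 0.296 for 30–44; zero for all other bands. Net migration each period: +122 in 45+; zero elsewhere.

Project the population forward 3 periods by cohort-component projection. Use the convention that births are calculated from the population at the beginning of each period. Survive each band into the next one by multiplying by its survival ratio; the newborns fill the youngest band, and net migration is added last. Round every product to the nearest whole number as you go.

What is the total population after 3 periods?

Period 1.
Births: 1590 × 0.158 = 251 ; 1910 × 0.296 = 565 ⇒ total 816
15–29: 490 × 0.973 = 477
30–44: 1590 × 0.978 = 1555
45+: 1910 × 0.949 + 1520 × 0.485 = 1813 + 737 = 2550
Net migration: 45+ + 122 → 2672
Population now: 0–14=816, 15–29=477, 30–44=1555, 45+=2672
Period 2.
Births: 477 × 0.158 = 75 ; 1555 × 0.296 = 460 ⇒ total 535
15–29: 816 × 0.973 = 794
30–44: 477 × 0.978 = 467
45+: 1555 × 0.949 + 2672 × 0.485 = 1476 + 1296 = 2772
Net migration: 45+ + 122 → 2894
Population now: 0–14=535, 15–29=794, 30–44=467, 45+=2894
Period 3.
Births: 794 × 0.158 = 125 ; 467 × 0.296 = 138 ⇒ total 263
15–29: 535 × 0.973 = 521
30–44: 794 × 0.978 = 777
45+: 467 × 0.949 + 2894 × 0.485 = 443 + 1404 = 1847
Net migration: 45+ + 122 → 1969
Population now: 0–14=263, 15–29=521, 30–44=777, 45+=1969
Total after period 3: 263 + 521 + 777 + 1969 = 3530

3530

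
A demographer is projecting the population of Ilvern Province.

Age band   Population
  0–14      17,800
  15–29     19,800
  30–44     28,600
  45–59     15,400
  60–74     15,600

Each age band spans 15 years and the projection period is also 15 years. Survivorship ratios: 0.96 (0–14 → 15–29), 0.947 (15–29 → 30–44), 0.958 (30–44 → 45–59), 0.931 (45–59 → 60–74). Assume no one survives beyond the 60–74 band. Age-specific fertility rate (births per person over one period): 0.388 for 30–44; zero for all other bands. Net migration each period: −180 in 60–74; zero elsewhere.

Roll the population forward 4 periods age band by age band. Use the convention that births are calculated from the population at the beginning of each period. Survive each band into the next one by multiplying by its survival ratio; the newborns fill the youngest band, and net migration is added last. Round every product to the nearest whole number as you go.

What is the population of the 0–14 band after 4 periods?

3914

— Period 1 —
Births: 28600 × 0.388 = 11097
15–29: 17800 × 0.96 = 17088
30–44: 19800 × 0.947 = 18751
45–59: 28600 × 0.958 = 27399
60–74: 15400 × 0.931 = 14337
Net migration: 60–74 − 180 → 14157
Population now: 0–14=11097, 15–29=17088, 30–44=18751, 45–59=27399, 60–74=14157
— Period 2 —
Births: 18751 × 0.388 = 7275
15–29: 11097 × 0.96 = 10653
30–44: 17088 × 0.947 = 16182
45–59: 18751 × 0.958 = 17963
60–74: 27399 × 0.931 = 25508
Net migration: 60–74 − 180 → 25328
Population now: 0–14=7275, 15–29=10653, 30–44=16182, 45–59=17963, 60–74=25328
— Period 3 —
Births: 16182 × 0.388 = 6279
15–29: 7275 × 0.96 = 6984
30–44: 10653 × 0.947 = 10088
45–59: 16182 × 0.958 = 15502
60–74: 17963 × 0.931 = 16724
Net migration: 60–74 − 180 → 16544
Population now: 0–14=6279, 15–29=6984, 30–44=10088, 45–59=15502, 60–74=16544
— Period 4 —
Births: 10088 × 0.388 = 3914
15–29: 6279 × 0.96 = 6028
30–44: 6984 × 0.947 = 6614
45–59: 10088 × 0.958 = 9664
60–74: 15502 × 0.931 = 14432
Net migration: 60–74 − 180 → 14252
Population now: 0–14=3914, 15–29=6028, 30–44=6614, 45–59=9664, 60–74=14252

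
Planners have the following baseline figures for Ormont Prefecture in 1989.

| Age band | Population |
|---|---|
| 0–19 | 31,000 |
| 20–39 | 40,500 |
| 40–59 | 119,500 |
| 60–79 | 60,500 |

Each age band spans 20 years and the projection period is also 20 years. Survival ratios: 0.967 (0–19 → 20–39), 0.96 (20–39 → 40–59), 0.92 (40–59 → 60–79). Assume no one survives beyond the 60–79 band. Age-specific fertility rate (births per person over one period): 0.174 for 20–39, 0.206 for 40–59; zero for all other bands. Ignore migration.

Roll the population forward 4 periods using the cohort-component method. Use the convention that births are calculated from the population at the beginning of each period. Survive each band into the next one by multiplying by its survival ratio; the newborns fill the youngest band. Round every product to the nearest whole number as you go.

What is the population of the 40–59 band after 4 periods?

12277

Numbering the groups 1..4 from youngest to oldest:
— Period 1 —
Births: 40500 × 0.174 = 7047  |  119500 × 0.206 = 24617 — total 31664
Group 2: 31000 × 0.967 = 29977
Group 3: 40500 × 0.96 = 38880
Group 4: 119500 × 0.92 = 109940
→ [31664, 29977, 38880, 109940]
— Period 2 —
Births: 29977 × 0.174 = 5216  |  38880 × 0.206 = 8009 — total 13225
Group 2: 31664 × 0.967 = 30619
Group 3: 29977 × 0.96 = 28778
Group 4: 38880 × 0.92 = 35770
→ [13225, 30619, 28778, 35770]
— Period 3 —
Births: 30619 × 0.174 = 5328  |  28778 × 0.206 = 5928 — total 11256
Group 2: 13225 × 0.967 = 12789
Group 3: 30619 × 0.96 = 29394
Group 4: 28778 × 0.92 = 26476
→ [11256, 12789, 29394, 26476]
— Period 4 —
Births: 12789 × 0.174 = 2225  |  29394 × 0.206 = 6055 — total 8280
Group 2: 11256 × 0.967 = 10885
Group 3: 12789 × 0.96 = 12277
Group 4: 29394 × 0.92 = 27042
→ [8280, 10885, 12277, 27042]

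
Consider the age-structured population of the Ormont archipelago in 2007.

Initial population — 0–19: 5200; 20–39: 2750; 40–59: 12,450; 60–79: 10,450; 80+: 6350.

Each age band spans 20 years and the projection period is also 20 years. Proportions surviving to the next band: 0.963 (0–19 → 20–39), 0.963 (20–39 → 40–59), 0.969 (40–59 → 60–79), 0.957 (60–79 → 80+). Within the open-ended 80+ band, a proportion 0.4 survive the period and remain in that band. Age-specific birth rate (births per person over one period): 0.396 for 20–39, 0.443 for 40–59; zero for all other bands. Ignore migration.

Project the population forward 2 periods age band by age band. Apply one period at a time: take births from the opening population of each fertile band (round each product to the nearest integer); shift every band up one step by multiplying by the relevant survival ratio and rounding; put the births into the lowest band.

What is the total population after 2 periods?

33466

(Groups numbered youngest = 1 to oldest = 5.)
[period 1]
Births: 2750 * 0.396 = 1089  |  12450 * 0.443 = 5515 → total 6604
Group 2: 5200 * 0.963 = 5008
Group 3: 2750 * 0.963 = 2648
Group 4: 12450 * 0.969 = 12064
Group 5: 10450 * 0.957 + 6350 * 0.4 = 10001 + 2540 = 12541
→ [6604, 5008, 2648, 12064, 12541]
[period 2]
Births: 5008 * 0.396 = 1983  |  2648 * 0.443 = 1173 → total 3156
Group 2: 6604 * 0.963 = 6360
Group 3: 5008 * 0.963 = 4823
Group 4: 2648 * 0.969 = 2566
Group 5: 12064 * 0.957 + 12541 * 0.4 = 11545 + 5016 = 16561
→ [3156, 6360, 4823, 2566, 16561]
Total after period 2: 3156 + 6360 + 4823 + 2566 + 16561 = 33466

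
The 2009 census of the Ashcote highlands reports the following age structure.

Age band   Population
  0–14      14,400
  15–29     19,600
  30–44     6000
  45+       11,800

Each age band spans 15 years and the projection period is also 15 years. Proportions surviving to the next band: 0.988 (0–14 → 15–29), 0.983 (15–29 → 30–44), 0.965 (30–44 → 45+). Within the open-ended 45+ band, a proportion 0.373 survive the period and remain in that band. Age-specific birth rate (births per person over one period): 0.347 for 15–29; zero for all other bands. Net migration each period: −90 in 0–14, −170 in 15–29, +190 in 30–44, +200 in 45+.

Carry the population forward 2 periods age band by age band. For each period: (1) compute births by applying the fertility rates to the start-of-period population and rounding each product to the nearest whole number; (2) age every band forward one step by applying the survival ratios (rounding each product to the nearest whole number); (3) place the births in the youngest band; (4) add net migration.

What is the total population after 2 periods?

48108

After projecting period 1:
Births: 19600 * 0.347 = 6801
15–29: 14400 * 0.988 = 14227
30–44: 19600 * 0.983 = 19267
45+: 6000 * 0.965 + 11800 * 0.373 = 5790 + 4401 = 10191
Net migration: 0–14 − 90 → 6711; 15–29 − 170 → 14057; 30–44 + 190 → 19457; 45+ + 200 → 10391
→ [6711, 14057, 19457, 10391]
After projecting period 2:
Births: 14057 * 0.347 = 4878
15–29: 6711 * 0.988 = 6630
30–44: 14057 * 0.983 = 13818
45+: 19457 * 0.965 + 10391 * 0.373 = 18776 + 3876 = 22652
Net migration: 0–14 − 90 → 4788; 15–29 − 170 → 6460; 30–44 + 190 → 14008; 45+ + 200 → 22852
→ [4788, 6460, 14008, 22852]
Total after period 2: 4788 + 6460 + 14008 + 22852 = 48108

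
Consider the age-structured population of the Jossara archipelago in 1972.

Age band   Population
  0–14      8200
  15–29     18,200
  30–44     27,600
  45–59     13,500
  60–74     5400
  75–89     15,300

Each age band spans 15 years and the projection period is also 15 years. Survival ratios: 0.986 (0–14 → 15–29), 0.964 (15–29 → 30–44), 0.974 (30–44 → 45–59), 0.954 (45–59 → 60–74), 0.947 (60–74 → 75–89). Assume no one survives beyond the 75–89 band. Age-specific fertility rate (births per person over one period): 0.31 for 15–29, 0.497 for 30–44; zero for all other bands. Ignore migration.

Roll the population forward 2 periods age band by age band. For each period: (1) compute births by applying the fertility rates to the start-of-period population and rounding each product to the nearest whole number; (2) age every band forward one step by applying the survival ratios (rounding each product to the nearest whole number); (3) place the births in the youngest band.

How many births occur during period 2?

[period 1]
Births: 18200 * 0.31 = 5642 ; 27600 * 0.497 = 13717 → 19359
15–29: 8200 * 0.986 = 8085
30–44: 18200 * 0.964 = 17545
45–59: 27600 * 0.974 = 26882
60–74: 13500 * 0.954 = 12879
75–89: 5400 * 0.947 = 5114
End of period: [19359, 8085, 17545, 26882, 12879, 5114]
[period 2]
Births: 8085 * 0.31 = 2506 ; 17545 * 0.497 = 8720 → 11226
15–29: 19359 * 0.986 = 19088
30–44: 8085 * 0.964 = 7794
45–59: 17545 * 0.974 = 17089
60–74: 26882 * 0.954 = 25645
75–89: 12879 * 0.947 = 12196
End of period: [11226, 19088, 7794, 17089, 25645, 12196]

11226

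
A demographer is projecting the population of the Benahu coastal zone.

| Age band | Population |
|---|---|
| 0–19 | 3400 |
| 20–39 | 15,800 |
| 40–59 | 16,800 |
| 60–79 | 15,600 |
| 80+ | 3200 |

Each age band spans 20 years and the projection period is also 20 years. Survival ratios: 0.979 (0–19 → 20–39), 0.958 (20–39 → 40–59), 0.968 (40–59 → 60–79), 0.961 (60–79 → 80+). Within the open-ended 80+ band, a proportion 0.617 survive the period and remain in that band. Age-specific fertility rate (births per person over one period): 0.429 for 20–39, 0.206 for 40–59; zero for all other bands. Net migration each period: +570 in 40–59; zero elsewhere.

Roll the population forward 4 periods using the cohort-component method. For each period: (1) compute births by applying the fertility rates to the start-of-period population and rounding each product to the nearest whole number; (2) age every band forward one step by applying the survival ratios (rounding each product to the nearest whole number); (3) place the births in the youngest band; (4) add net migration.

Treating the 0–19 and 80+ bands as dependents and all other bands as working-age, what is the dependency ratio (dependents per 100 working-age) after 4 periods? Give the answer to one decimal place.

134.1

Period 1.
Births: 15800 × 0.429 = 6778  |  16800 × 0.206 = 3461 → total 10239
20–39: 3400 × 0.979 = 3329
40–59: 15800 × 0.958 = 15136
60–79: 16800 × 0.968 = 16262
80+: 15600 × 0.961 + 3200 × 0.617 = 14992 + 1974 = 16966
Net migration: 40–59 + 570 → 15706
Giving 10239 / 3329 / 15706 / 16262 / 16966.
Period 2.
Births: 3329 × 0.429 = 1428  |  15706 × 0.206 = 3235 → total 4663
20–39: 10239 × 0.979 = 10024
40–59: 3329 × 0.958 = 3189
60–79: 15706 × 0.968 = 15203
80+: 16262 × 0.961 + 16966 × 0.617 = 15628 + 10468 = 26096
Net migration: 40–59 + 570 → 3759
Giving 4663 / 10024 / 3759 / 15203 / 26096.
Period 3.
Births: 10024 × 0.429 = 4300  |  3759 × 0.206 = 774 → total 5074
20–39: 4663 × 0.979 = 4565
40–59: 10024 × 0.958 = 9603
60–79: 3759 × 0.968 = 3639
80+: 15203 × 0.961 + 26096 × 0.617 = 14610 + 16101 = 30711
Net migration: 40–59 + 570 → 10173
Giving 5074 / 4565 / 10173 / 3639 / 30711.
Period 4.
Births: 4565 × 0.429 = 1958  |  10173 × 0.206 = 2096 → total 4054
20–39: 5074 × 0.979 = 4967
40–59: 4565 × 0.958 = 4373
60–79: 10173 × 0.968 = 9847
80+: 3639 × 0.961 + 30711 × 0.617 = 3497 + 18949 = 22446
Net migration: 40–59 + 570 → 4943
Giving 4054 / 4967 / 4943 / 9847 / 22446.
Dependents (band 0–19 + band 80+) = 4054 + 22446 = 26500; working-age = 19757; ratio = 26500/19757 × 100 = 134.1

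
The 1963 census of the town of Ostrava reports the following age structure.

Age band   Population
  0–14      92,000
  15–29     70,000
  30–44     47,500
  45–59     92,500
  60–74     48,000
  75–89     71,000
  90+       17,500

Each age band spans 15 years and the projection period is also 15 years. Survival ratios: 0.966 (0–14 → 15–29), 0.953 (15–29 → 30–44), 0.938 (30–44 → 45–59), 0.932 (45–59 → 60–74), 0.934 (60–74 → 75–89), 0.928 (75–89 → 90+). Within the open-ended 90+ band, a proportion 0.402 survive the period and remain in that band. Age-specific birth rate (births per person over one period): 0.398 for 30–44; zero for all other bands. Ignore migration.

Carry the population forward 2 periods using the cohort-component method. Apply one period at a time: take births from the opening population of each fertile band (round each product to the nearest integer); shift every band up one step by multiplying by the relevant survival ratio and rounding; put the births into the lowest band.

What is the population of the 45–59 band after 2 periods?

After projecting period 1:
Births: 47500 × 0.398 = 18905
15–29: 92000 × 0.966 = 88872
30–44: 70000 × 0.953 = 66710
45–59: 47500 × 0.938 = 44555
60–74: 92500 × 0.932 = 86210
75–89: 48000 × 0.934 = 44832
90+: 71000 × 0.928 + 17500 × 0.402 = 65888 + 7035 = 72923
End of period: [18905, 88872, 66710, 44555, 86210, 44832, 72923]
After projecting period 2:
Births: 66710 × 0.398 = 26551
15–29: 18905 × 0.966 = 18262
30–44: 88872 × 0.953 = 84695
45–59: 66710 × 0.938 = 62574
60–74: 44555 × 0.932 = 41525
75–89: 86210 × 0.934 = 80520
90+: 44832 × 0.928 + 72923 × 0.402 = 41604 + 29315 = 70919
End of period: [26551, 18262, 84695, 62574, 41525, 80520, 70919]

62574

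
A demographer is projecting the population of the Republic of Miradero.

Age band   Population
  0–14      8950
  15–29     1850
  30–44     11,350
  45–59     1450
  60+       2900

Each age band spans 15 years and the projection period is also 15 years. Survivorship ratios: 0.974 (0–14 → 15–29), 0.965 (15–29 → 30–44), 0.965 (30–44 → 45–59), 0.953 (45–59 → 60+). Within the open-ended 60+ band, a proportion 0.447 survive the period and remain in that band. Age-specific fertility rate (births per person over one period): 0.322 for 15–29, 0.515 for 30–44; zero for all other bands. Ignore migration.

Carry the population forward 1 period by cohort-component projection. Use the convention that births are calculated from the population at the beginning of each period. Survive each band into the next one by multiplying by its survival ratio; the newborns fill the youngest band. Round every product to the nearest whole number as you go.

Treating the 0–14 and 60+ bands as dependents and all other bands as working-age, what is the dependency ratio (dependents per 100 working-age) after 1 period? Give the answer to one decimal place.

Call the groups 1 to 5, youngest first.
Period 1:
Births: 1850 × 0.322 = 596, 11350 × 0.515 = 5845 → 6441
Group 2: 8950 × 0.974 = 8717
Group 3: 1850 × 0.965 = 1785
Group 4: 11350 × 0.965 = 10953
Group 5: 1450 × 0.953 + 2900 × 0.447 = 1382 + 1296 = 2678
Population now: 0–14=6441, 15–29=8717, 30–44=1785, 45–59=10953, 60+=2678
Dependents (band 0–14 + band 60+) = 6441 + 2678 = 9119; working-age = 21455; ratio = 9119/21455 × 100 = 42.5

42.5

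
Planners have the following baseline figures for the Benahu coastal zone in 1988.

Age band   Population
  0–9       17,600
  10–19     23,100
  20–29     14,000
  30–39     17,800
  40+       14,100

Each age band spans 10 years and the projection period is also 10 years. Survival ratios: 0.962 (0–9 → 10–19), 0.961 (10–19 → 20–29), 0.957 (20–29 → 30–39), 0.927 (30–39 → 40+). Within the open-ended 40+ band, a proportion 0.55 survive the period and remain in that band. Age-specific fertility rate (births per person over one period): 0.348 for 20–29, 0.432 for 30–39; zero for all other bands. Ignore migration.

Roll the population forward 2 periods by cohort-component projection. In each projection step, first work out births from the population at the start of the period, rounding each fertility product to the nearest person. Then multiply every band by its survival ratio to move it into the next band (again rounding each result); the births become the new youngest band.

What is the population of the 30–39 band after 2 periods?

21244

(Bands numbered youngest = 1 to oldest = 5.)
— Period 1 —
Births: 14000 × 0.348 = 4872, 17800 × 0.432 = 7690 → total 12562
Band 2: 17600 × 0.962 = 16931
Band 3: 23100 × 0.961 = 22199
Band 4: 14000 × 0.957 = 13398
Band 5: 17800 × 0.927 + 14100 × 0.55 = 16501 + 7755 = 24256
Population now: 0–9=12562, 10–19=16931, 20–29=22199, 30–39=13398, 40+=24256
— Period 2 —
Births: 22199 × 0.348 = 7725, 13398 × 0.432 = 5788 → total 13513
Band 2: 12562 × 0.962 = 12085
Band 3: 16931 × 0.961 = 16271
Band 4: 22199 × 0.957 = 21244
Band 5: 13398 × 0.927 + 24256 × 0.55 = 12420 + 13341 = 25761
Population now: 0–9=13513, 10–19=12085, 20–29=16271, 30–39=21244, 40+=25761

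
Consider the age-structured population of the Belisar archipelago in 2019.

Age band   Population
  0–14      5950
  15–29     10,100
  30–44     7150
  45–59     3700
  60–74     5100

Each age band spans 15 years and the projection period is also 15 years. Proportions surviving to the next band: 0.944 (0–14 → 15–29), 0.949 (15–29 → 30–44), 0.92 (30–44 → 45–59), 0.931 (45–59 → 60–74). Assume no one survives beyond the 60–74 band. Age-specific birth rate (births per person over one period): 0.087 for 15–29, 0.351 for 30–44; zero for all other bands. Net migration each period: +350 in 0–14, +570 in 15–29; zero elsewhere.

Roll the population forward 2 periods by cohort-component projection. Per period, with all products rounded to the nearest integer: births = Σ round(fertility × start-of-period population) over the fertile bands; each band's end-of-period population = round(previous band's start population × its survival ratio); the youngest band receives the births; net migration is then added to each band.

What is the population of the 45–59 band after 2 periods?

After projecting period 1:
Births: 10100 * 0.087 = 879, 7150 * 0.351 = 2510 → total 3389
15–29: 5950 * 0.944 = 5617
30–44: 10100 * 0.949 = 9585
45–59: 7150 * 0.92 = 6578
60–74: 3700 * 0.931 = 3445
Net migration: 0–14 + 350 → 3739; 15–29 + 570 → 6187
Giving 3739 / 6187 / 9585 / 6578 / 3445.
After projecting period 2:
Births: 6187 * 0.087 = 538, 9585 * 0.351 = 3364 → total 3902
15–29: 3739 * 0.944 = 3530
30–44: 6187 * 0.949 = 5871
45–59: 9585 * 0.92 = 8818
60–74: 6578 * 0.931 = 6124
Net migration: 0–14 + 350 → 4252; 15–29 + 570 → 4100
Giving 4252 / 4100 / 5871 / 8818 / 6124.

8818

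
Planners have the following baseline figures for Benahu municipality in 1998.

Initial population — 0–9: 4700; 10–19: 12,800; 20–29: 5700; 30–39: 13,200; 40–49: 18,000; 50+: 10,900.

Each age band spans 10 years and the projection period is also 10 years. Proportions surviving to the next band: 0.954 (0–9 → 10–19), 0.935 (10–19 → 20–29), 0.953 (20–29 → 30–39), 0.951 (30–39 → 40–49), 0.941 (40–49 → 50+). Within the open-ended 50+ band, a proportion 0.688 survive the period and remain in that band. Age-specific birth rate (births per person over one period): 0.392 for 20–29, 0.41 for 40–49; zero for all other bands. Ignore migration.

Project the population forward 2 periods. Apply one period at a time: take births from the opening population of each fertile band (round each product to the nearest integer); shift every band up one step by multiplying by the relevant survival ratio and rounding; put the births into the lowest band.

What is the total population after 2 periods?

Numbering the groups 1..6 from youngest to oldest:
— Period 1 —
Births: 5700 × 0.392 = 2234  |  18000 × 0.41 = 7380 ⇒ total 9614
Group 2: 4700 × 0.954 = 4484
Group 3: 12800 × 0.935 = 11968
Group 4: 5700 × 0.953 = 5432
Group 5: 13200 × 0.951 = 12553
Group 6: 18000 × 0.941 + 10900 × 0.688 = 16938 + 7499 = 24437
Population now: 0–9=9614, 10–19=4484, 20–29=11968, 30–39=5432, 40–49=12553, 50+=24437
— Period 2 —
Births: 11968 × 0.392 = 4691  |  12553 × 0.41 = 5147 ⇒ total 9838
Group 2: 9614 × 0.954 = 9172
Group 3: 4484 × 0.935 = 4193
Group 4: 11968 × 0.953 = 11406
Group 5: 5432 × 0.951 = 5166
Group 6: 12553 × 0.941 + 24437 × 0.688 = 11812 + 16813 = 28625
Population now: 0–9=9838, 10–19=9172, 20–29=4193, 30–39=11406, 40–49=5166, 50+=28625
Total after period 2: 9838 + 9172 + 4193 + 11406 + 5166 + 28625 = 68400

68400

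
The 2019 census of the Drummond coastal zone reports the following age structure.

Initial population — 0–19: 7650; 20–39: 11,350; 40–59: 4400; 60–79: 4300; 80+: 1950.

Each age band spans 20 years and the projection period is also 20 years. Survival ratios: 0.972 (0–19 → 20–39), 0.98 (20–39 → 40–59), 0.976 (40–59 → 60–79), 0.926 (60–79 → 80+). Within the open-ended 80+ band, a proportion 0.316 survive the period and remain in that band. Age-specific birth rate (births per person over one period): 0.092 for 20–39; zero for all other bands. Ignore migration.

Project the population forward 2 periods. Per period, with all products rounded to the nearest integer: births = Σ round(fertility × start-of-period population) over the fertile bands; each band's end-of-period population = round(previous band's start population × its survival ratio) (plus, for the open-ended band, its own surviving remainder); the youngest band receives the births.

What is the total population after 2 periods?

Numbering the bands 1..5 from youngest to oldest:
[period 1]
Births: 11350 * 0.092 = 1044
Band 2: 7650 * 0.972 = 7436
Band 3: 11350 * 0.98 = 11123
Band 4: 4400 * 0.976 = 4294
Band 5: 4300 * 0.926 + 1950 * 0.316 = 3982 + 616 = 4598
→ [1044, 7436, 11123, 4294, 4598]
[period 2]
Births: 7436 * 0.092 = 684
Band 2: 1044 * 0.972 = 1015
Band 3: 7436 * 0.98 = 7287
Band 4: 11123 * 0.976 = 10856
Band 5: 4294 * 0.926 + 4598 * 0.316 = 3976 + 1453 = 5429
→ [684, 1015, 7287, 10856, 5429]
Total after period 2: 684 + 1015 + 7287 + 10856 + 5429 = 25271

25271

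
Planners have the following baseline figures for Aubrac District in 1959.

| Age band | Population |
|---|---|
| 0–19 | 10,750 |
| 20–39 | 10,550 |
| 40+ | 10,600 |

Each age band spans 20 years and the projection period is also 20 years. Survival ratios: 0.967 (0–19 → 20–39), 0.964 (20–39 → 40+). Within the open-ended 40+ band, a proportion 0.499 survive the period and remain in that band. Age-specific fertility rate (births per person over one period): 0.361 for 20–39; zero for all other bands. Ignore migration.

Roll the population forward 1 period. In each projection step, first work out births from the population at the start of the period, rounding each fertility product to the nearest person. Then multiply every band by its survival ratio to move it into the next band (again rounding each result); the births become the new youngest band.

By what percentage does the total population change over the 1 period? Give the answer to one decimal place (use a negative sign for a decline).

-7.0

Let band 1 be 0–19 through band 3 = 40+.
Period 1.
Births: 10550 × 0.361 = 3809
Band 2: 10750 × 0.967 = 10395
Band 3: 10550 × 0.964 + 10600 × 0.499 = 10170 + 5289 = 15459
Population now: 0–19=3809, 20–39=10395, 40+=15459
Total: 31900 → 29663; change = -2237; percentage change = -7.0%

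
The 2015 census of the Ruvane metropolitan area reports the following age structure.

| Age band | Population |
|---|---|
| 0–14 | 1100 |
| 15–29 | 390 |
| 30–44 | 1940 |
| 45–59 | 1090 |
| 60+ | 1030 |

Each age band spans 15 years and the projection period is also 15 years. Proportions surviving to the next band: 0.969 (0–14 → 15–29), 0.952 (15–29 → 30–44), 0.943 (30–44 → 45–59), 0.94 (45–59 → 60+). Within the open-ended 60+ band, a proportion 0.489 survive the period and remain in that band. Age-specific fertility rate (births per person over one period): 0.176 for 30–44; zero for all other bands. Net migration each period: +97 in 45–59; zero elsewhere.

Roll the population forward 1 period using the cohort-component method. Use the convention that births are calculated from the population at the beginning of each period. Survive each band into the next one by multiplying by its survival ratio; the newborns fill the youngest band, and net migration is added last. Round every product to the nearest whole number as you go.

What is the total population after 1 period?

5233

Period 1.
Births: 1940 * 0.176 = 341
15–29: 1100 * 0.969 = 1066
30–44: 390 * 0.952 = 371
45–59: 1940 * 0.943 = 1829
60+: 1090 * 0.94 + 1030 * 0.489 = 1025 + 504 = 1529
Net migration: 45–59 + 97 → 1926
→ [341, 1066, 371, 1926, 1529]
Total after period 1: 341 + 1066 + 371 + 1926 + 1529 = 5233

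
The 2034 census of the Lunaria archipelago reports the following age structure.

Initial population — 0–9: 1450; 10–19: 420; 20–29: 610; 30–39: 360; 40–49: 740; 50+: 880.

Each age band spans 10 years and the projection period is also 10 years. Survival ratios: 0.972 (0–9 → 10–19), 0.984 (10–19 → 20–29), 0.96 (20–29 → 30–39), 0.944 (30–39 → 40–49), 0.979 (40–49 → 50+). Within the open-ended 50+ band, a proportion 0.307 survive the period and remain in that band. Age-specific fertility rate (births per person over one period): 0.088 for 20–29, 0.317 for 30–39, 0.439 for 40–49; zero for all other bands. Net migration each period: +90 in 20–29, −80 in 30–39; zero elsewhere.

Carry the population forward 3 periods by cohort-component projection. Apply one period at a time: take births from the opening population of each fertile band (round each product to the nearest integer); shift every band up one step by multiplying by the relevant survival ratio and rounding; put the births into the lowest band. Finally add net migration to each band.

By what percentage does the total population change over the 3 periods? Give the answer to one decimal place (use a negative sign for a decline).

Period 1.
Births: 610 × 0.088 = 54 ; 360 × 0.317 = 114 ; 740 × 0.439 = 325 ⇒ total 493
10–19: 1450 × 0.972 = 1409
20–29: 420 × 0.984 = 413
30–39: 610 × 0.96 = 586
40–49: 360 × 0.944 = 340
50+: 740 × 0.979 + 880 × 0.307 = 724 + 270 = 994
Net migration: 20–29 + 90 → 503; 30–39 − 80 → 506
Giving 493 / 1409 / 503 / 506 / 340 / 994.
Period 2.
Births: 503 × 0.088 = 44 ; 506 × 0.317 = 160 ; 340 × 0.439 = 149 ⇒ total 353
10–19: 493 × 0.972 = 479
20–29: 1409 × 0.984 = 1386
30–39: 503 × 0.96 = 483
40–49: 506 × 0.944 = 478
50+: 340 × 0.979 + 994 × 0.307 = 333 + 305 = 638
Net migration: 20–29 + 90 → 1476; 30–39 − 80 → 403
Giving 353 / 479 / 1476 / 403 / 478 / 638.
Period 3.
Births: 1476 × 0.088 = 130 ; 403 × 0.317 = 128 ; 478 × 0.439 = 210 ⇒ total 468
10–19: 353 × 0.972 = 343
20–29: 479 × 0.984 = 471
30–39: 1476 × 0.96 = 1417
40–49: 403 × 0.944 = 380
50+: 478 × 0.979 + 638 × 0.307 = 468 + 196 = 664
Net migration: 20–29 + 90 → 561; 30–39 − 80 → 1337
Giving 468 / 343 / 561 / 1337 / 380 / 664.
Total: 4460 → 3753; change = -707; percentage change = -15.9%

-15.9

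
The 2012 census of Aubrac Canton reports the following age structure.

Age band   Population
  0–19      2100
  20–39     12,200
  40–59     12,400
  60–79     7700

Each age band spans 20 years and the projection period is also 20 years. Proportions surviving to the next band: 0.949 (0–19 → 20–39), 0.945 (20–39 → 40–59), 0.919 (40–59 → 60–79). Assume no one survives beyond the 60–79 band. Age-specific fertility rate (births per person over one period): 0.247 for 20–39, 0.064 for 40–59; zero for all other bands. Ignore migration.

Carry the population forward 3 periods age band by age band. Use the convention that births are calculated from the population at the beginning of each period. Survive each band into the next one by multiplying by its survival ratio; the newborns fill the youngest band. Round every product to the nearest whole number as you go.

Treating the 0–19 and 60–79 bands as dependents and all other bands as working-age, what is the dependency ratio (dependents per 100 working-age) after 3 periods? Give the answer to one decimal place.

[period 1]
Births: 12200 × 0.247 = 3013 ; 12400 × 0.064 = 794 — total 3807
20–39: 2100 × 0.949 = 1993
40–59: 12200 × 0.945 = 11529
60–79: 12400 × 0.919 = 11396
Population now: 0–19=3807, 20–39=1993, 40–59=11529, 60–79=11396
[period 2]
Births: 1993 × 0.247 = 492 ; 11529 × 0.064 = 738 — total 1230
20–39: 3807 × 0.949 = 3613
40–59: 1993 × 0.945 = 1883
60–79: 11529 × 0.919 = 10595
Population now: 0–19=1230, 20–39=3613, 40–59=1883, 60–79=10595
[period 3]
Births: 3613 × 0.247 = 892 ; 1883 × 0.064 = 121 — total 1013
20–39: 1230 × 0.949 = 1167
40–59: 3613 × 0.945 = 3414
60–79: 1883 × 0.919 = 1730
Population now: 0–19=1013, 20–39=1167, 40–59=3414, 60–79=1730
Dependents (band 0–19 + band 60–79) = 1013 + 1730 = 2743; working-age = 4581; ratio = 2743/4581 × 100 = 59.9

59.9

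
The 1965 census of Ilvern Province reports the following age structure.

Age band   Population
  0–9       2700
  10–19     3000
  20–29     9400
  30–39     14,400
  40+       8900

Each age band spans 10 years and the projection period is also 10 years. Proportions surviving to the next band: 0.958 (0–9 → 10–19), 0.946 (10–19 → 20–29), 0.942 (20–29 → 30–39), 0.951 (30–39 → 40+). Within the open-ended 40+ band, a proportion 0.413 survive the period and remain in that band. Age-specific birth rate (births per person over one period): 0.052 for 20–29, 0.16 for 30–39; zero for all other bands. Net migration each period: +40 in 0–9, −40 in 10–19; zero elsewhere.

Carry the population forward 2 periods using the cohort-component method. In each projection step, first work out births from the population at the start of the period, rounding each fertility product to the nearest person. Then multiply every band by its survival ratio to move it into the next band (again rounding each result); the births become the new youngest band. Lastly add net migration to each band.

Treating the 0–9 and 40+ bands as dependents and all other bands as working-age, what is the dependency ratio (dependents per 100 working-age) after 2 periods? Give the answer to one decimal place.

Numbering the groups 1..5 from youngest to oldest:
After projecting period 1:
Births: 9400 * 0.052 = 489 ; 14400 * 0.16 = 2304 → total 2793
Group 2: 2700 * 0.958 = 2587
Group 3: 3000 * 0.946 = 2838
Group 4: 9400 * 0.942 = 8855
Group 5: 14400 * 0.951 + 8900 * 0.413 = 13694 + 3676 = 17370
Net migration: Group 1 + 40 → 2833; Group 2 − 40 → 2547
End of period: [2833, 2547, 2838, 8855, 17370]
After projecting period 2:
Births: 2838 * 0.052 = 148 ; 8855 * 0.16 = 1417 → total 1565
Group 2: 2833 * 0.958 = 2714
Group 3: 2547 * 0.946 = 2409
Group 4: 2838 * 0.942 = 2673
Group 5: 8855 * 0.951 + 17370 * 0.413 = 8421 + 7174 = 15595
Net migration: Group 1 + 40 → 1605; Group 2 − 40 → 2674
End of period: [1605, 2674, 2409, 2673, 15595]
Dependents (band 0–9 + band 40+) = 1605 + 15595 = 17200; working-age = 7756; ratio = 17200/7756 × 100 = 221.8

221.8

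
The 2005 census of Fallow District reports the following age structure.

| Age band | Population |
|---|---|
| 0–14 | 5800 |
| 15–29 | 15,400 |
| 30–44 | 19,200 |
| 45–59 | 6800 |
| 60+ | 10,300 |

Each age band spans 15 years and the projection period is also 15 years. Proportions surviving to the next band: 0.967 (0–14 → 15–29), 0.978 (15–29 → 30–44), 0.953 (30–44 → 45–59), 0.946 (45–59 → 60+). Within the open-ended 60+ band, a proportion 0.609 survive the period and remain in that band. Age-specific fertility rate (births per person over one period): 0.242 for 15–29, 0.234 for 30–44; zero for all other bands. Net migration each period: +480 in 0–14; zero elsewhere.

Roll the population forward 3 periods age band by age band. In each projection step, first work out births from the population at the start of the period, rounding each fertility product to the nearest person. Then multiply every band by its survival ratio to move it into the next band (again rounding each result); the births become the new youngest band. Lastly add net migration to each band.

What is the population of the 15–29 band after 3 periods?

Period 1:
Births: 15400 × 0.242 = 3727 ; 19200 × 0.234 = 4493 → total 8220
15–29: 5800 × 0.967 = 5609
30–44: 15400 × 0.978 = 15061
45–59: 19200 × 0.953 = 18298
60+: 6800 × 0.946 + 10300 × 0.609 = 6433 + 6273 = 12706
Net migration: 0–14 + 480 → 8700
Giving 8700 / 5609 / 15061 / 18298 / 12706.
Period 2:
Births: 5609 × 0.242 = 1357 ; 15061 × 0.234 = 3524 → total 4881
15–29: 8700 × 0.967 = 8413
30–44: 5609 × 0.978 = 5486
45–59: 15061 × 0.953 = 14353
60+: 18298 × 0.946 + 12706 × 0.609 = 17310 + 7738 = 25048
Net migration: 0–14 + 480 → 5361
Giving 5361 / 8413 / 5486 / 14353 / 25048.
Period 3:
Births: 8413 × 0.242 = 2036 ; 5486 × 0.234 = 1284 → total 3320
15–29: 5361 × 0.967 = 5184
30–44: 8413 × 0.978 = 8228
45–59: 5486 × 0.953 = 5228
60+: 14353 × 0.946 + 25048 × 0.609 = 13578 + 15254 = 28832
Net migration: 0–14 + 480 → 3800
Giving 3800 / 5184 / 8228 / 5228 / 28832.

5184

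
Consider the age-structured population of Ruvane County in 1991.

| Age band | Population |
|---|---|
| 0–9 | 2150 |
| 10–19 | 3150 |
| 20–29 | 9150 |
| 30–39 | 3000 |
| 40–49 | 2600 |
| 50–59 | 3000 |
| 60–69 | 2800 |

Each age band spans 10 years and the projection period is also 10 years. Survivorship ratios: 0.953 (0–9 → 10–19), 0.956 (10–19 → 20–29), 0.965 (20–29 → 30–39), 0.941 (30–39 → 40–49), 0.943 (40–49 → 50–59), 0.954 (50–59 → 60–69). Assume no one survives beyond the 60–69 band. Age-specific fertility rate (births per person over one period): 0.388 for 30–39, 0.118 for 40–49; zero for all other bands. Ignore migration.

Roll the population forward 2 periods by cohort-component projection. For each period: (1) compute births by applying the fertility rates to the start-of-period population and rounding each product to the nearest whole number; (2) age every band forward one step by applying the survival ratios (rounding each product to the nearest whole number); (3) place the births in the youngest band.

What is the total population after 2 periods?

(Groups numbered youngest = 1 to oldest = 7.)
After projecting period 1:
Births: 3000 * 0.388 = 1164, 2600 * 0.118 = 307 — total 1471
Group 2: 2150 * 0.953 = 2049
Group 3: 3150 * 0.956 = 3011
Group 4: 9150 * 0.965 = 8830
Group 5: 3000 * 0.941 = 2823
Group 6: 2600 * 0.943 = 2452
Group 7: 3000 * 0.954 = 2862
Giving 1471 / 2049 / 3011 / 8830 / 2823 / 2452 / 2862.
After projecting period 2:
Births: 8830 * 0.388 = 3426, 2823 * 0.118 = 333 — total 3759
Group 2: 1471 * 0.953 = 1402
Group 3: 2049 * 0.956 = 1959
Group 4: 3011 * 0.965 = 2906
Group 5: 8830 * 0.941 = 8309
Group 6: 2823 * 0.943 = 2662
Group 7: 2452 * 0.954 = 2339
Giving 3759 / 1402 / 1959 / 2906 / 8309 / 2662 / 2339.
Total after period 2: 3759 + 1402 + 1959 + 2906 + 8309 + 2662 + 2339 = 23336

23336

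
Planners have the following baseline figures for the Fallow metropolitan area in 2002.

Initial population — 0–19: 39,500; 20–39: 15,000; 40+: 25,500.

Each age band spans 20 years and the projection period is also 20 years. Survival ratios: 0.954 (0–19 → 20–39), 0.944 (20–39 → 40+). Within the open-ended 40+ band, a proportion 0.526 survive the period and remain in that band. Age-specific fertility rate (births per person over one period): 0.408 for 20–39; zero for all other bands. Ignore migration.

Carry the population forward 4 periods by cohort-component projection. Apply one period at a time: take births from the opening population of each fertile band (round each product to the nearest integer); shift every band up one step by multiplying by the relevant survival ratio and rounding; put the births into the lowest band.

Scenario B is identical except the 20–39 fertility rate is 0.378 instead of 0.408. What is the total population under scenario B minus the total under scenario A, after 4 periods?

Period 1.
Births: 15000 * 0.408 = 6120
20–39: 39500 * 0.954 = 37683
40+: 15000 * 0.944 + 25500 * 0.526 = 14160 + 13413 = 27573
Population now: 0–19=6120, 20–39=37683, 40+=27573
Period 2.
Births: 37683 * 0.408 = 15375
20–39: 6120 * 0.954 = 5838
40+: 37683 * 0.944 + 27573 * 0.526 = 35573 + 14503 = 50076
Population now: 0–19=15375, 20–39=5838, 40+=50076
Period 3.
Births: 5838 * 0.408 = 2382
20–39: 15375 * 0.954 = 14668
40+: 5838 * 0.944 + 50076 * 0.526 = 5511 + 26340 = 31851
Population now: 0–19=2382, 20–39=14668, 40+=31851
Period 4.
Births: 14668 * 0.408 = 5985
20–39: 2382 * 0.954 = 2272
40+: 14668 * 0.944 + 31851 * 0.526 = 13847 + 16754 = 30601
Population now: 0–19=5985, 20–39=2272, 40+=30601
Scenario A total after 4 periods: 38858
Scenario B projection —
Period 1.
Births: 15000 * 0.378 = 5670
20–39: 39500 * 0.954 = 37683
40+: 15000 * 0.944 + 25500 * 0.526 = 14160 + 13413 = 27573
Population now: 0–19=5670, 20–39=37683, 40+=27573
Period 2.
Births: 37683 * 0.378 = 14244
20–39: 5670 * 0.954 = 5409
40+: 37683 * 0.944 + 27573 * 0.526 = 35573 + 14503 = 50076
Population now: 0–19=14244, 20–39=5409, 40+=50076
Period 3.
Births: 5409 * 0.378 = 2045
20–39: 14244 * 0.954 = 13589
40+: 5409 * 0.944 + 50076 * 0.526 = 5106 + 26340 = 31446
Population now: 0–19=2045, 20–39=13589, 40+=31446
Period 4.
Births: 13589 * 0.378 = 5137
20–39: 2045 * 0.954 = 1951
40+: 13589 * 0.944 + 31446 * 0.526 = 12828 + 16541 = 29369
Population now: 0–19=5137, 20–39=1951, 40+=29369
Scenario B total after 4 periods: 36457
Difference B − A = 36457 − 38858 = -2401

-2401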